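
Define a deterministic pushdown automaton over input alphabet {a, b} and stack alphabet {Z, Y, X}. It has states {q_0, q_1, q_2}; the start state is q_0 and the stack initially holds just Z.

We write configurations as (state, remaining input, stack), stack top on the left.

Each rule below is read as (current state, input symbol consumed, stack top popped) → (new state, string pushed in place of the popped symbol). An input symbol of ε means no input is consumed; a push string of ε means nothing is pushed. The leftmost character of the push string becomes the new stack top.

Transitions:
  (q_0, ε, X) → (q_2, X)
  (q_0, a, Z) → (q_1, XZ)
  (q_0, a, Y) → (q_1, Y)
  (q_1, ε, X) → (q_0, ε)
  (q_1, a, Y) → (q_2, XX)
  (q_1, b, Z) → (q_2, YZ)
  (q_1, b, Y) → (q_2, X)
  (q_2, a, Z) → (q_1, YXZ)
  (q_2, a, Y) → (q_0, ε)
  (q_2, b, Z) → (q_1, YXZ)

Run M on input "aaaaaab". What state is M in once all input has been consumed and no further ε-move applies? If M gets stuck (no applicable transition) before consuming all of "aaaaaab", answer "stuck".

(q_0, aaaaaab, Z)
  read a, top Z: go to q_1, push XZ → (q_1, aaaaab, XZ)
  ε-move, top X: go to q_0, push ε → (q_0, aaaaab, Z)
  read a, top Z: go to q_1, push XZ → (q_1, aaaab, XZ)
  ε-move, top X: go to q_0, push ε → (q_0, aaaab, Z)
  read a, top Z: go to q_1, push XZ → (q_1, aaab, XZ)
  ε-move, top X: go to q_0, push ε → (q_0, aaab, Z)
  read a, top Z: go to q_1, push XZ → (q_1, aab, XZ)
  ε-move, top X: go to q_0, push ε → (q_0, aab, Z)
  read a, top Z: go to q_1, push XZ → (q_1, ab, XZ)
  ε-move, top X: go to q_0, push ε → (q_0, ab, Z)
  read a, top Z: go to q_1, push XZ → (q_1, b, XZ)
  ε-move, top X: go to q_0, push ε → (q_0, b, Z)
No transition for (q_0, b, top Z); M blocks with input b remaining.

stuck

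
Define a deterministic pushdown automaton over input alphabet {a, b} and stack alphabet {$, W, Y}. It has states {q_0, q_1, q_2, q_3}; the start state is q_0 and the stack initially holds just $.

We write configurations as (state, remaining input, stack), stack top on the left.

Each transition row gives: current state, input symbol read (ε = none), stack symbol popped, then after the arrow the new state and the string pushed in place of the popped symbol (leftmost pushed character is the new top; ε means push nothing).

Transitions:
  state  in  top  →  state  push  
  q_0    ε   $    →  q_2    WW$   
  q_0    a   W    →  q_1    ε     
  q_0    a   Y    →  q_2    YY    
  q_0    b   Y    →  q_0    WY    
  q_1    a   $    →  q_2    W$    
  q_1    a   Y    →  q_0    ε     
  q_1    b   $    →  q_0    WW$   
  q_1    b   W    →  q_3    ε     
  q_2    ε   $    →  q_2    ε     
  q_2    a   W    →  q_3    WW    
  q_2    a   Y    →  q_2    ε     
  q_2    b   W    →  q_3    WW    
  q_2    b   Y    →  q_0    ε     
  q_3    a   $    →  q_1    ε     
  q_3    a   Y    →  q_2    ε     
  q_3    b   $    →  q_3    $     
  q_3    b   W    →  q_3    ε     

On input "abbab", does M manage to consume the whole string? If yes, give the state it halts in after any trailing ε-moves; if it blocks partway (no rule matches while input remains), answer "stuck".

stuck

(q_0, abbab, $)
  ε-move, top $: go to q_2, push WW$ → (q_2, abbab, WW$)
  read a, top W: go to q_3, push WW → (q_3, bbab, WWW$)
  read b, top W: go to q_3, push ε → (q_3, bab, WW$)
  read b, top W: go to q_3, push ε → (q_3, ab, W$)
No transition for (q_3, a, top W); M blocks with input ab remaining.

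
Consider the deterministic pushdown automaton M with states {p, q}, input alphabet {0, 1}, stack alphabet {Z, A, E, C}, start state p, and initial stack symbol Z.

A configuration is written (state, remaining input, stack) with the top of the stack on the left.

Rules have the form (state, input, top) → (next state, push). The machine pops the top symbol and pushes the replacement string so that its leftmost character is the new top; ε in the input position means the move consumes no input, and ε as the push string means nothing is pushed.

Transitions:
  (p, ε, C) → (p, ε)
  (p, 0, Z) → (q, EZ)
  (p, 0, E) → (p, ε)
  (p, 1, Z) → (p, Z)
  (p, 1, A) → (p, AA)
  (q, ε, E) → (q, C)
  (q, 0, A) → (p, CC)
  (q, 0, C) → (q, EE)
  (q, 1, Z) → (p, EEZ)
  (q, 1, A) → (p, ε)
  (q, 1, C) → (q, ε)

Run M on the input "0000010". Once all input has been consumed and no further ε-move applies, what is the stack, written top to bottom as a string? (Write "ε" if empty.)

CEEEEZ

(p, 0000010, Z) ⊢ (q, 000010, EZ) ⊢ (q, 000010, CZ) ⊢ (q, 00010, EEZ) ⊢ (q, 00010, CEZ) ⊢ (q, 0010, EEEZ) ⊢ (q, 0010, CEEZ) ⊢ (q, 010, EEEEZ) ⊢ (q, 010, CEEEZ) ⊢ (q, 10, EEEEEZ) ⊢ (q, 10, CEEEEZ) ⊢ (q, 0, EEEEZ) ⊢ (q, 0, CEEEZ) ⊢ (q, ε, EEEEEZ) ⊢ (q, ε, CEEEEZ)
All input consumed in state q with stack CEEEEZ.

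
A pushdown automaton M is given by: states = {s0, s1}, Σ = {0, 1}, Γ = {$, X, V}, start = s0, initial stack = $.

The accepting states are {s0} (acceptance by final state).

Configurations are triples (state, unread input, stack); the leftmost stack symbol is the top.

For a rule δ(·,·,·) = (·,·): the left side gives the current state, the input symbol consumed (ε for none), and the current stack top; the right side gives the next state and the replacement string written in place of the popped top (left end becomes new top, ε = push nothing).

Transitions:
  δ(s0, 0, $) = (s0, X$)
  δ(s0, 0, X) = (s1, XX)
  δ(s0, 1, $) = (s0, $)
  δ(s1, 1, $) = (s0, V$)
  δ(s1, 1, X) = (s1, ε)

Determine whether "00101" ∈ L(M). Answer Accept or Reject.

Reject

No computation consumes all input and reaches a final state.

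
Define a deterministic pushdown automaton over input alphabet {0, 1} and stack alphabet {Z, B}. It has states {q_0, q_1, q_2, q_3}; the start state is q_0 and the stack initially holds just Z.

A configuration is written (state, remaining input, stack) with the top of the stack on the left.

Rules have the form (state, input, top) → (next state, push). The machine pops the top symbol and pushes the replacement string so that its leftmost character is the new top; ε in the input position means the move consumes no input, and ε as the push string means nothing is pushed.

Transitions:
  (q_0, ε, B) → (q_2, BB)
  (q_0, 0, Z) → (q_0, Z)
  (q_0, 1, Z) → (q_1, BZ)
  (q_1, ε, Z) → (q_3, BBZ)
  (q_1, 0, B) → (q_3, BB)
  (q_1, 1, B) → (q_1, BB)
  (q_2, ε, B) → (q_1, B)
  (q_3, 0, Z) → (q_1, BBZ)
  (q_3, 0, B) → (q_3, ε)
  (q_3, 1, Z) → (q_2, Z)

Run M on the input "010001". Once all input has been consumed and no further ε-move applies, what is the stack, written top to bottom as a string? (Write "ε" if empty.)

Z

(q_0, 010001, Z)
  read 0, top Z: go to q_0, push Z → (q_0, 10001, Z)
  read 1, top Z: go to q_1, push BZ → (q_1, 0001, BZ)
  read 0, top B: go to q_3, push BB → (q_3, 001, BBZ)
  read 0, top B: go to q_3, push ε → (q_3, 01, BZ)
  read 0, top B: go to q_3, push ε → (q_3, 1, Z)
  read 1, top Z: go to q_2, push Z → (q_2, ε, Z)
All input consumed in state q_2 with stack Z.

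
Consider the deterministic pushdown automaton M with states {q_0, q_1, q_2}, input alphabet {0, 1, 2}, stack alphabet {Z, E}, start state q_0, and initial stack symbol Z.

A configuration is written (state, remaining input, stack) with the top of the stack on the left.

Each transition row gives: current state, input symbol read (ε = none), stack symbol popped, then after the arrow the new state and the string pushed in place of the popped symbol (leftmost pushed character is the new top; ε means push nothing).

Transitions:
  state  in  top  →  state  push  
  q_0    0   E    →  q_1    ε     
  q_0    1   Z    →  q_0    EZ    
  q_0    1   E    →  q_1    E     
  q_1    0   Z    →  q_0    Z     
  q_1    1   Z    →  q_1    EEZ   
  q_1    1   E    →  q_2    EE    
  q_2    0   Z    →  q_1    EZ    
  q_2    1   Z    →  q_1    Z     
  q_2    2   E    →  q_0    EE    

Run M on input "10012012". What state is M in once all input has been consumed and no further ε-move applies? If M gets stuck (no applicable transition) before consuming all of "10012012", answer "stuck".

stuck

(q_0, 10012012, Z) ⊢ (q_0, 0012012, EZ) ⊢ (q_1, 012012, Z) ⊢ (q_0, 12012, Z) ⊢ (q_0, 2012, EZ)
No transition for (q_0, 2, top E); M blocks with input 2012 remaining.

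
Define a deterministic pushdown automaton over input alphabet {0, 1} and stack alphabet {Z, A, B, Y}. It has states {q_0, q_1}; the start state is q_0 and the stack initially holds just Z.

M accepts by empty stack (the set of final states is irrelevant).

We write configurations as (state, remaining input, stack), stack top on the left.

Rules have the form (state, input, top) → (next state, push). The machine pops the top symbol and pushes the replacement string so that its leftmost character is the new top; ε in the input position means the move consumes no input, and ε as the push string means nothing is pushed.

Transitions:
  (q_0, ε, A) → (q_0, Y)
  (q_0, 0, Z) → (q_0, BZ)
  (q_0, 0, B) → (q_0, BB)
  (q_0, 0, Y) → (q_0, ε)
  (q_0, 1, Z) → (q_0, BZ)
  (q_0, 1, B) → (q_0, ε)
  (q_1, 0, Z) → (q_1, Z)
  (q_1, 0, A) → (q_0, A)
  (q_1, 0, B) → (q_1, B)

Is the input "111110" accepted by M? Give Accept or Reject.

(q_0, 111110, Z) ⊢ (q_0, 11110, BZ) ⊢ (q_0, 1110, Z) ⊢ (q_0, 110, BZ) ⊢ (q_0, 10, Z) ⊢ (q_0, 0, BZ) ⊢ (q_0, ε, BBZ)
All input consumed; stack is BBZ, not empty, and no further ε-move applies.

Reject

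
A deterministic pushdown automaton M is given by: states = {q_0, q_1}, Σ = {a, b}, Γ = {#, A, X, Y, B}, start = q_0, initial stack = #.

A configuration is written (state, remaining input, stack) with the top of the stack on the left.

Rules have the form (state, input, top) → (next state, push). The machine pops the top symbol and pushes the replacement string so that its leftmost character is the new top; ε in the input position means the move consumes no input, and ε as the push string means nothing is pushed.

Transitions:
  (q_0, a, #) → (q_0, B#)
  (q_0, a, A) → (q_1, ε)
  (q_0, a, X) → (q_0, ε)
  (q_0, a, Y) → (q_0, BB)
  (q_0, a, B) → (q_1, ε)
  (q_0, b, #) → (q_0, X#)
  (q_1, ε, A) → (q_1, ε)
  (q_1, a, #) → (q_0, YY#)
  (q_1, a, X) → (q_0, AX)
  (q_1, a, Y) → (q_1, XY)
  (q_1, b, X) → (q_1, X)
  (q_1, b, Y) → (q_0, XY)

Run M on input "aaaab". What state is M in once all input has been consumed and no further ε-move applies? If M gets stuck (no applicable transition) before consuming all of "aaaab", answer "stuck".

stuck

(q_0, aaaab, #) ⊢ (q_0, aaab, B#) ⊢ (q_1, aab, #) ⊢ (q_0, ab, YY#) ⊢ (q_0, b, BBY#)
No transition for (q_0, b, top B); M blocks with input b remaining.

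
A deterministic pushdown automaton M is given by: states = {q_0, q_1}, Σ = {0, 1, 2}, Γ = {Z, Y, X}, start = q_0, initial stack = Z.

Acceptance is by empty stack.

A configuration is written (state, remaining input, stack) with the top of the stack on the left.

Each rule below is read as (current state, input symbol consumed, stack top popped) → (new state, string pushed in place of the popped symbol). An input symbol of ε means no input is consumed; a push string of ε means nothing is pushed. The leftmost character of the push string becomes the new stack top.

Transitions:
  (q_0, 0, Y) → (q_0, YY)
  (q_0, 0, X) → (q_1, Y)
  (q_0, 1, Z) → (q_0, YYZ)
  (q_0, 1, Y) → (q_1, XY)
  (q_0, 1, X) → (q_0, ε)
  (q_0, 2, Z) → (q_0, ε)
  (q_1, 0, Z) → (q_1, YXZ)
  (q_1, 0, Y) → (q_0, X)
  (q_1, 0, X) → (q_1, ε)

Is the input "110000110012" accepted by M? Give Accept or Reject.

(q_0, 110000110012, Z) ⊢ (q_0, 10000110012, YYZ) ⊢ (q_1, 0000110012, XYYZ) ⊢ (q_1, 000110012, YYZ) ⊢ (q_0, 00110012, XYZ) ⊢ (q_1, 0110012, YYZ) ⊢ (q_0, 110012, XYZ) ⊢ (q_0, 10012, YZ) ⊢ (q_1, 0012, XYZ) ⊢ (q_1, 012, YZ) ⊢ (q_0, 12, XZ) ⊢ (q_0, 2, Z) ⊢ (q_0, ε, ε)
All input consumed and the stack is empty.

Accept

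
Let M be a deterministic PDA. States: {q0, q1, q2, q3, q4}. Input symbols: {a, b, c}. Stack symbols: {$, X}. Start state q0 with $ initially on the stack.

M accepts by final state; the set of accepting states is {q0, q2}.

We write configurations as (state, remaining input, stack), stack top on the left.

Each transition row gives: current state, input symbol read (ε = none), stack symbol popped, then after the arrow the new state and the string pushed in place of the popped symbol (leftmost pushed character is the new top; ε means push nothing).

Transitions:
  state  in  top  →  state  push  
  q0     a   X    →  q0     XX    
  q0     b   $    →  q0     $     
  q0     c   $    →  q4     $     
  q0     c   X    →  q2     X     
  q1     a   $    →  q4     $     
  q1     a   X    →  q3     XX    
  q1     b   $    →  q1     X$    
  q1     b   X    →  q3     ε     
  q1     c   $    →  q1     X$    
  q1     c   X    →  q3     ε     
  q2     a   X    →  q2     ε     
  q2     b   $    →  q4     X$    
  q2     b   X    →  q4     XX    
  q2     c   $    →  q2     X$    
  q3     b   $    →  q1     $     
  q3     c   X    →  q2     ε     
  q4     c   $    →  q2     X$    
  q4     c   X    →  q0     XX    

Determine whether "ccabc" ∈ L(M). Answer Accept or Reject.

Accept

(q0, ccabc, $)
  read c, top $: go to q4, push $ → (q4, cabc, $)
  read c, top $: go to q2, push X$ → (q2, abc, X$)
  read a, top X: go to q2, push ε → (q2, bc, $)
  read b, top $: go to q4, push X$ → (q4, c, X$)
  read c, top X: go to q0, push XX → (q0, ε, XX$)
All input consumed; state q0 ∈ F.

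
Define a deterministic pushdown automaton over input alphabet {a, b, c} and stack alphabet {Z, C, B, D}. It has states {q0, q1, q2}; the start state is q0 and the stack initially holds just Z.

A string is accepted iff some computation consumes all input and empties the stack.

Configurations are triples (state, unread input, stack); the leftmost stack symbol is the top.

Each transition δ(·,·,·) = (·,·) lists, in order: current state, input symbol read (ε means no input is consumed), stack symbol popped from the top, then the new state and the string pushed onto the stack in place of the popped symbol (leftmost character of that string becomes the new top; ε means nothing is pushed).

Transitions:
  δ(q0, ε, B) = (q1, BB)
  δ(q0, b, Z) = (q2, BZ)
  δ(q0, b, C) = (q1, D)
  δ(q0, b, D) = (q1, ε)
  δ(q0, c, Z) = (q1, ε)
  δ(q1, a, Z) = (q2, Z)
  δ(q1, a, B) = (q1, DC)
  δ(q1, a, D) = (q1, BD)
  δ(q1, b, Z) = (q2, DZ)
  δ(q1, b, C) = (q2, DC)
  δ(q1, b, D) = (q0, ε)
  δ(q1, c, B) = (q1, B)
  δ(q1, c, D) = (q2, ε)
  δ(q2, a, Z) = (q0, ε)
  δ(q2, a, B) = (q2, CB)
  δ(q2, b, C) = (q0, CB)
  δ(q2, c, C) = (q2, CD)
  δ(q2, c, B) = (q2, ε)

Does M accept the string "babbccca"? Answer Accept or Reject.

(q0, babbccca, Z)
  read b, top Z: go to q2, push BZ → (q2, abbccca, BZ)
  read a, top B: go to q2, push CB → (q2, bbccca, CBZ)
  read b, top C: go to q0, push CB → (q0, bccca, CBBZ)
  read b, top C: go to q1, push D → (q1, ccca, DBBZ)
  read c, top D: go to q2, push ε → (q2, cca, BBZ)
  read c, top B: go to q2, push ε → (q2, ca, BZ)
  read c, top B: go to q2, push ε → (q2, a, Z)
  read a, top Z: go to q0, push ε → (q0, ε, ε)
All input consumed and the stack is empty.

Accept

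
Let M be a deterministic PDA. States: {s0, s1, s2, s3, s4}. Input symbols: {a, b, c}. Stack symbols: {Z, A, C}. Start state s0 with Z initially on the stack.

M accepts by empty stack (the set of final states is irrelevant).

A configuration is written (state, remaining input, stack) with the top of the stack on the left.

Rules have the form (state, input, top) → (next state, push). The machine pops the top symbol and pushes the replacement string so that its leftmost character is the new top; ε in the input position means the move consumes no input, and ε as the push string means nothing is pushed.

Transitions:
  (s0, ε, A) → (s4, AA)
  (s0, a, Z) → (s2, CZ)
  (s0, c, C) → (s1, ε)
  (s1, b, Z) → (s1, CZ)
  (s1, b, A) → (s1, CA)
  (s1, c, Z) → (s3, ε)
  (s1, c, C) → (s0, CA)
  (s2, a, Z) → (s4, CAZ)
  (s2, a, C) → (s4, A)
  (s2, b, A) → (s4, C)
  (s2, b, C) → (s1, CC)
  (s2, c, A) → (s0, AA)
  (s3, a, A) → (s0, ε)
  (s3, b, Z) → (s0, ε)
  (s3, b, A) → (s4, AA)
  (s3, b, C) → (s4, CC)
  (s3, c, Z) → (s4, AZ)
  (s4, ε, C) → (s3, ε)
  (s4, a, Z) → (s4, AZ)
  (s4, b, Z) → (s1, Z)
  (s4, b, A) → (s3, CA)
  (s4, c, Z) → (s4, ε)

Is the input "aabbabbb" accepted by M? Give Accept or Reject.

Reject

(s0, aabbabbb, Z) ⊢ (s2, abbabbb, CZ) ⊢ (s4, bbabbb, AZ) ⊢ (s3, babbb, CAZ) ⊢ (s4, abbb, CCAZ) ⊢ (s3, abbb, CAZ)
No transition applies at (s3, abbb, CAZ); input not fully consumed.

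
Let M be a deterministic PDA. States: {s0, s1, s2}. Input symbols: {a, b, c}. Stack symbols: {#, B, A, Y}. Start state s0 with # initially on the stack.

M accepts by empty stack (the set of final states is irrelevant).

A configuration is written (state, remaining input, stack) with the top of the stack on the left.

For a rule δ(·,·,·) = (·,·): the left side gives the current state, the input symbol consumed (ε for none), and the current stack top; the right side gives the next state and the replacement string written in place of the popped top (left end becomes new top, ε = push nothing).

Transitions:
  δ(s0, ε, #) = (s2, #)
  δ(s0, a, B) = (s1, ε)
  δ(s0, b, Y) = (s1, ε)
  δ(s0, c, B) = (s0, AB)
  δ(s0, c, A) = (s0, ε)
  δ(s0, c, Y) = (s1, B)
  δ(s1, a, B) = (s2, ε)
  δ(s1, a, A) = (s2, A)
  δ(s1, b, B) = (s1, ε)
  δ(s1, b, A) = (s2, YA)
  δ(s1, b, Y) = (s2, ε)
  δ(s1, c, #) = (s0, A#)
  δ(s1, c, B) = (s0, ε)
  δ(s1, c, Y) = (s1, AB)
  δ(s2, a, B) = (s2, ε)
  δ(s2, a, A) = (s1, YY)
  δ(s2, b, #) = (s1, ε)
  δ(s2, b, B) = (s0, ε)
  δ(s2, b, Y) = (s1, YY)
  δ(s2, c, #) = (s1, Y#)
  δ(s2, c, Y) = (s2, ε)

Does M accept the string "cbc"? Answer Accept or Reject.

Reject

(s0, cbc, #)
  ε-move, top #: go to s2, push # → (s2, cbc, #)
  read c, top #: go to s1, push Y# → (s1, bc, Y#)
  read b, top Y: go to s2, push ε → (s2, c, #)
  read c, top #: go to s1, push Y# → (s1, ε, Y#)
All input consumed; stack is Y#, not empty, and no further ε-move applies.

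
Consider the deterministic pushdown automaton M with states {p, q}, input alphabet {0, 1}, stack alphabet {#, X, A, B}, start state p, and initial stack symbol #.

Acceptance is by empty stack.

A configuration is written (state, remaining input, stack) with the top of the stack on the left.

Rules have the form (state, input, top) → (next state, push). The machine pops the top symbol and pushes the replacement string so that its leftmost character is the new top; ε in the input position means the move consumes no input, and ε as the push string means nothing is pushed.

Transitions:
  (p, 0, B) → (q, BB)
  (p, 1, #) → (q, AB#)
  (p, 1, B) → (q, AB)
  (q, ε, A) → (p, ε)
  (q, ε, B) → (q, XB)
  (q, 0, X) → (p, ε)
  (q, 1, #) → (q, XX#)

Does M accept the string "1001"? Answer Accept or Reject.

(p, 1001, #)
  read 1, top #: go to q, push AB# → (q, 001, AB#)
  ε-move, top A: go to p, push ε → (p, 001, B#)
  read 0, top B: go to q, push BB → (q, 01, BB#)
  ε-move, top B: go to q, push XB → (q, 01, XBB#)
  read 0, top X: go to p, push ε → (p, 1, BB#)
  read 1, top B: go to q, push AB → (q, ε, ABB#)
  ε-move, top A: go to p, push ε → (p, ε, BB#)
All input consumed; stack is BB#, not empty, and no further ε-move applies.

Reject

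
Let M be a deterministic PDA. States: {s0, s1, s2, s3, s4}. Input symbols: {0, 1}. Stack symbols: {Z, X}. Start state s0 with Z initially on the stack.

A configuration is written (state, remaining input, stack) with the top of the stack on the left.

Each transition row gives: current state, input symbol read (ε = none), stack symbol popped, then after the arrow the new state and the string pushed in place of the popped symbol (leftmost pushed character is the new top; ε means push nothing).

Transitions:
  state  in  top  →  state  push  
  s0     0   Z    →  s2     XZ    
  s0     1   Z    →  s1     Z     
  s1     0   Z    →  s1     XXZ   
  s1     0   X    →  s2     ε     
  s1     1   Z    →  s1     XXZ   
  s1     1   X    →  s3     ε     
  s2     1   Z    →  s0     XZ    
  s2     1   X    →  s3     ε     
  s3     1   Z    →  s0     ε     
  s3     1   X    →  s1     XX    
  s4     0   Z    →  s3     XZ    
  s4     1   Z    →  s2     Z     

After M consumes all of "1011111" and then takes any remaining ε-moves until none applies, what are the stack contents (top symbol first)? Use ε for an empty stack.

XZ

(s0, 1011111, Z) ⊢ (s1, 011111, Z) ⊢ (s1, 11111, XXZ) ⊢ (s3, 1111, XZ) ⊢ (s1, 111, XXZ) ⊢ (s3, 11, XZ) ⊢ (s1, 1, XXZ) ⊢ (s3, ε, XZ)
All input consumed in state s3 with stack XZ.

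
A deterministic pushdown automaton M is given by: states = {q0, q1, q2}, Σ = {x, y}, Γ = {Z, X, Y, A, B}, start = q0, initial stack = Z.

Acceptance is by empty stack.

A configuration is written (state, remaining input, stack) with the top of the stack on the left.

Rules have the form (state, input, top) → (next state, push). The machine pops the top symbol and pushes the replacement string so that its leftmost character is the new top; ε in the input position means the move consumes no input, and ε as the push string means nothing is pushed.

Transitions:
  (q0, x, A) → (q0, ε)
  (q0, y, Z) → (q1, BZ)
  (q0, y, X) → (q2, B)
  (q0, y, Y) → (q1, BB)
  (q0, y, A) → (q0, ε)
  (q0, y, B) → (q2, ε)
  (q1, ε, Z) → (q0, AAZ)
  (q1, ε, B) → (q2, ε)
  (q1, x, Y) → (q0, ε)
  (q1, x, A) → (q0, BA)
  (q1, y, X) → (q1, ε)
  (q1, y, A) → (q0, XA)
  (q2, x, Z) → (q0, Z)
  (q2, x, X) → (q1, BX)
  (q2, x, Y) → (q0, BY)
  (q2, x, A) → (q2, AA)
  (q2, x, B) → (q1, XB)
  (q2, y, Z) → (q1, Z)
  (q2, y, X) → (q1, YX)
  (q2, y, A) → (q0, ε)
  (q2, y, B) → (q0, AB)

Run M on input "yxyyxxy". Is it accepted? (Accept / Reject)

(q0, yxyyxxy, Z)
  read y, top Z: go to q1, push BZ → (q1, xyyxxy, BZ)
  ε-move, top B: go to q2, push ε → (q2, xyyxxy, Z)
  read x, top Z: go to q0, push Z → (q0, yyxxy, Z)
  read y, top Z: go to q1, push BZ → (q1, yxxy, BZ)
  ε-move, top B: go to q2, push ε → (q2, yxxy, Z)
  read y, top Z: go to q1, push Z → (q1, xxy, Z)
  ε-move, top Z: go to q0, push AAZ → (q0, xxy, AAZ)
  read x, top A: go to q0, push ε → (q0, xy, AZ)
  read x, top A: go to q0, push ε → (q0, y, Z)
  read y, top Z: go to q1, push BZ → (q1, ε, BZ)
  ε-move, top B: go to q2, push ε → (q2, ε, Z)
All input consumed; stack is Z, not empty, and no further ε-move applies.

Reject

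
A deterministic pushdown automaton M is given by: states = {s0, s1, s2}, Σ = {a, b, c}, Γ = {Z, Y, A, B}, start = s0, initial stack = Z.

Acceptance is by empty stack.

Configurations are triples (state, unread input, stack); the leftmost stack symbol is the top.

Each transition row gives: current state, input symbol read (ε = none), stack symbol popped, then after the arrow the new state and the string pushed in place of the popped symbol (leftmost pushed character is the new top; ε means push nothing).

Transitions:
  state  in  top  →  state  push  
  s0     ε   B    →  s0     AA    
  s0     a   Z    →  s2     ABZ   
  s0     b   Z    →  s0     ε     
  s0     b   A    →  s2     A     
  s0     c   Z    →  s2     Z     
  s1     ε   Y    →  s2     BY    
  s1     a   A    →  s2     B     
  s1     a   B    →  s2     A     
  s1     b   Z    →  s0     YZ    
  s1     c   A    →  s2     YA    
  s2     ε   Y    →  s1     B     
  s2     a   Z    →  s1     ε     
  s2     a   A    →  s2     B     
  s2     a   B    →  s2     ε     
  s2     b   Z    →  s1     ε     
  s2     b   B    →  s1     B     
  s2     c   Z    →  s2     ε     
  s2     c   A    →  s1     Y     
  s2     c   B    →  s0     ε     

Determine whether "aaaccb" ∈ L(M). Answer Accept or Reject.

Accept

(s0, aaaccb, Z)
  read a, top Z: go to s2, push ABZ → (s2, aaccb, ABZ)
  read a, top A: go to s2, push B → (s2, accb, BBZ)
  read a, top B: go to s2, push ε → (s2, ccb, BZ)
  read c, top B: go to s0, push ε → (s0, cb, Z)
  read c, top Z: go to s2, push Z → (s2, b, Z)
  read b, top Z: go to s1, push ε → (s1, ε, ε)
All input consumed and the stack is empty.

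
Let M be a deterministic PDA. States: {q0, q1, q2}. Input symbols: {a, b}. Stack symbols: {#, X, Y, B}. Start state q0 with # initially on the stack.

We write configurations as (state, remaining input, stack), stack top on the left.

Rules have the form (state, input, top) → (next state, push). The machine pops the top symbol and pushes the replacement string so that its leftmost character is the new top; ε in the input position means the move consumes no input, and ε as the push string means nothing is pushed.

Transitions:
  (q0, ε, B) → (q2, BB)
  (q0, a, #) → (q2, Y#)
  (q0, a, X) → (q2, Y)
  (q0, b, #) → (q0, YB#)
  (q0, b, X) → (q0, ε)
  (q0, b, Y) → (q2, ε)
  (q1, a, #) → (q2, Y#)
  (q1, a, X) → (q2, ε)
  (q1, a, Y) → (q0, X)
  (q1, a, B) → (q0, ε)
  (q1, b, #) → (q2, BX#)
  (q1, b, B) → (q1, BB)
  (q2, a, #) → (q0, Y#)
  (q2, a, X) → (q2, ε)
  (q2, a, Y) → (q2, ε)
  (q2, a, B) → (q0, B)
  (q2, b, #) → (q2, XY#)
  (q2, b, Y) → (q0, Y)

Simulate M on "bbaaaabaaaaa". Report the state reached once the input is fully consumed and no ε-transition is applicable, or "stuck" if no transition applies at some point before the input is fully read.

stuck

(q0, bbaaaabaaaaa, #)
  read b, top #: go to q0, push YB# → (q0, baaaabaaaaa, YB#)
  read b, top Y: go to q2, push ε → (q2, aaaabaaaaa, B#)
  read a, top B: go to q0, push B → (q0, aaabaaaaa, B#)
  ε-move, top B: go to q2, push BB → (q2, aaabaaaaa, BB#)
  read a, top B: go to q0, push B → (q0, aabaaaaa, BB#)
  ε-move, top B: go to q2, push BB → (q2, aabaaaaa, BBB#)
  read a, top B: go to q0, push B → (q0, abaaaaa, BBB#)
  ε-move, top B: go to q2, push BB → (q2, abaaaaa, BBBB#)
  read a, top B: go to q0, push B → (q0, baaaaa, BBBB#)
  ε-move, top B: go to q2, push BB → (q2, baaaaa, BBBBB#)
No transition for (q2, b, top B); M blocks with input baaaaa remaining.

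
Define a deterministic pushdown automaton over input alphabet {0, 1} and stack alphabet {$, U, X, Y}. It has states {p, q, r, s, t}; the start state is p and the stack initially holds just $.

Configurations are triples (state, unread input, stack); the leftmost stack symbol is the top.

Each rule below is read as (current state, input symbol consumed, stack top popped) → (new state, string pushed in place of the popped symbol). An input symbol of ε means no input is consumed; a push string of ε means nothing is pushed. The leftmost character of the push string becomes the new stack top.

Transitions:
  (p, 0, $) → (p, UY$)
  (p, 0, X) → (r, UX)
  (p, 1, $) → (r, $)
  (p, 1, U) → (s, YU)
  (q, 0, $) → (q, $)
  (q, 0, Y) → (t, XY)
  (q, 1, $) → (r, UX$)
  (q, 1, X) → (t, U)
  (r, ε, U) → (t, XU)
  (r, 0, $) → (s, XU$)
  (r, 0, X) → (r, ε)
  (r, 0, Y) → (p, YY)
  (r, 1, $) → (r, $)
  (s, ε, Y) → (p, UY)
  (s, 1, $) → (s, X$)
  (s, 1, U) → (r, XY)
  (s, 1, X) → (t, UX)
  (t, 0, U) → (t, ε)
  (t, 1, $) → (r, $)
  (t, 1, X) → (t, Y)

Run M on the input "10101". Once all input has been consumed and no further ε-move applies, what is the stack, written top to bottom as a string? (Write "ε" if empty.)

(p, 10101, $)
  read 1, top $: go to r, push $ → (r, 0101, $)
  read 0, top $: go to s, push XU$ → (s, 101, XU$)
  read 1, top X: go to t, push UX → (t, 01, UXU$)
  read 0, top U: go to t, push ε → (t, 1, XU$)
  read 1, top X: go to t, push Y → (t, ε, YU$)
All input consumed in state t with stack YU$.

YU$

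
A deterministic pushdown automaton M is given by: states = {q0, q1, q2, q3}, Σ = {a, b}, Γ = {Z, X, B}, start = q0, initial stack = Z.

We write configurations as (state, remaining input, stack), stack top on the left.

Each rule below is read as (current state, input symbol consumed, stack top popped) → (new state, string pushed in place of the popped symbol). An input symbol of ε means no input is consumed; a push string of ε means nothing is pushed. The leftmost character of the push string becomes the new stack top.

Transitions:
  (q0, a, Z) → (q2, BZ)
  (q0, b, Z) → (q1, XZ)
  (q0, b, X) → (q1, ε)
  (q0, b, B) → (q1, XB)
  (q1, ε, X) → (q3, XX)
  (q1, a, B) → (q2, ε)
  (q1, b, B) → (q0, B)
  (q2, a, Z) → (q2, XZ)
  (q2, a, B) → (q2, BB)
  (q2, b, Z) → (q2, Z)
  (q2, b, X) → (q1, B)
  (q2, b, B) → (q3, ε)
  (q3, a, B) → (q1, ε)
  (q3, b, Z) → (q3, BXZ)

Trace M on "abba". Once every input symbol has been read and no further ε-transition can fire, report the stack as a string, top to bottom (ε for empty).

XXZ

(q0, abba, Z)
  read a, top Z: go to q2, push BZ → (q2, bba, BZ)
  read b, top B: go to q3, push ε → (q3, ba, Z)
  read b, top Z: go to q3, push BXZ → (q3, a, BXZ)
  read a, top B: go to q1, push ε → (q1, ε, XZ)
  ε-move, top X: go to q3, push XX → (q3, ε, XXZ)
All input consumed in state q3 with stack XXZ.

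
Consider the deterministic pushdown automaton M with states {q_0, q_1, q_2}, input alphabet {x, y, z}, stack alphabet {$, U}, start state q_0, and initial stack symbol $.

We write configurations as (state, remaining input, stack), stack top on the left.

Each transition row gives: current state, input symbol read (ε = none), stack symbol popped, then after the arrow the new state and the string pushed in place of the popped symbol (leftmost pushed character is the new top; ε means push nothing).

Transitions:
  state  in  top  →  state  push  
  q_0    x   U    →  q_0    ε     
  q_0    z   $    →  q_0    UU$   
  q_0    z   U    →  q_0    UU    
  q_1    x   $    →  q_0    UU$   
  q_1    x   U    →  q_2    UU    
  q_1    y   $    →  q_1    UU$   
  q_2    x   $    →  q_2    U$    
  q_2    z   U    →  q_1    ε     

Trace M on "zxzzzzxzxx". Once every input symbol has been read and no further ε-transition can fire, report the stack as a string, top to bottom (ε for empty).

UUU$

(q_0, zxzzzzxzxx, $)
  read z, top $: go to q_0, push UU$ → (q_0, xzzzzxzxx, UU$)
  read x, top U: go to q_0, push ε → (q_0, zzzzxzxx, U$)
  read z, top U: go to q_0, push UU → (q_0, zzzxzxx, UU$)
  read z, top U: go to q_0, push UU → (q_0, zzxzxx, UUU$)
  read z, top U: go to q_0, push UU → (q_0, zxzxx, UUUU$)
  read z, top U: go to q_0, push UU → (q_0, xzxx, UUUUU$)
  read x, top U: go to q_0, push ε → (q_0, zxx, UUUU$)
  read z, top U: go to q_0, push UU → (q_0, xx, UUUUU$)
  read x, top U: go to q_0, push ε → (q_0, x, UUUU$)
  read x, top U: go to q_0, push ε → (q_0, ε, UUU$)
All input consumed in state q_0 with stack UUU$.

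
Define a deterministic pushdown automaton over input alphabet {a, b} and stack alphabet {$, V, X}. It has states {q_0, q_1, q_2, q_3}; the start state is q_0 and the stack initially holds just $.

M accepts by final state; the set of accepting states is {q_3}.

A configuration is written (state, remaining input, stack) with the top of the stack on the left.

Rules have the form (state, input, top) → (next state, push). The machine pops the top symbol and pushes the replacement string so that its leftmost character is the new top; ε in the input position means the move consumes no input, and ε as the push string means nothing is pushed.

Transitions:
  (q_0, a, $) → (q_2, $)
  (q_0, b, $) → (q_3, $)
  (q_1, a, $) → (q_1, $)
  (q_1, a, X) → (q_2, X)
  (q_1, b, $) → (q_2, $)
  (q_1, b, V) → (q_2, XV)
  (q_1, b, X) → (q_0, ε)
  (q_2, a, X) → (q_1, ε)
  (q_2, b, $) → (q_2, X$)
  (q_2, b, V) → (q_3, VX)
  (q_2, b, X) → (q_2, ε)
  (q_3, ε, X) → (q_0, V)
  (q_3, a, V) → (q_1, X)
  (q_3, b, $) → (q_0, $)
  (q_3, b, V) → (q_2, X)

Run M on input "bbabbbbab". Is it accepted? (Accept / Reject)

Reject

(q_0, bbabbbbab, $)
  read b, top $: go to q_3, push $ → (q_3, babbbbab, $)
  read b, top $: go to q_0, push $ → (q_0, abbbbab, $)
  read a, top $: go to q_2, push $ → (q_2, bbbbab, $)
  read b, top $: go to q_2, push X$ → (q_2, bbbab, X$)
  read b, top X: go to q_2, push ε → (q_2, bbab, $)
  read b, top $: go to q_2, push X$ → (q_2, bab, X$)
  read b, top X: go to q_2, push ε → (q_2, ab, $)
No transition applies at (q_2, ab, $); input not fully consumed.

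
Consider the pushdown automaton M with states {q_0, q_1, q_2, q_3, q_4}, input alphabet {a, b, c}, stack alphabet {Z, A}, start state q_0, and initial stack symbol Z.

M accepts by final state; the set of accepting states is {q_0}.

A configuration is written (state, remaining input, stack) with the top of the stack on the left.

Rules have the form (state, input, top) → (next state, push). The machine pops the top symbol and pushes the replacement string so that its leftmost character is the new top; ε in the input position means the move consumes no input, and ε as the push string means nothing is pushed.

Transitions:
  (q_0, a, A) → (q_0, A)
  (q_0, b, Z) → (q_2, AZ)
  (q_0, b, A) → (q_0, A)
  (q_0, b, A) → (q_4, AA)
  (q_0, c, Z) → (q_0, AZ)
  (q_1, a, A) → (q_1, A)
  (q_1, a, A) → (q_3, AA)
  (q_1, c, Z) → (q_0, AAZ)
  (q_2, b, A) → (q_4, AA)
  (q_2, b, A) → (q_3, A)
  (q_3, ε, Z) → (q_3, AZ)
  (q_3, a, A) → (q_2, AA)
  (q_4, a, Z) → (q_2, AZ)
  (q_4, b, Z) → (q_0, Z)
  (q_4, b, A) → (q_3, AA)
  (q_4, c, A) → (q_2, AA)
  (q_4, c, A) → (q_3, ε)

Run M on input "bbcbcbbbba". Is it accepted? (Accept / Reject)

Reject

No computation consumes all input and reaches a final state.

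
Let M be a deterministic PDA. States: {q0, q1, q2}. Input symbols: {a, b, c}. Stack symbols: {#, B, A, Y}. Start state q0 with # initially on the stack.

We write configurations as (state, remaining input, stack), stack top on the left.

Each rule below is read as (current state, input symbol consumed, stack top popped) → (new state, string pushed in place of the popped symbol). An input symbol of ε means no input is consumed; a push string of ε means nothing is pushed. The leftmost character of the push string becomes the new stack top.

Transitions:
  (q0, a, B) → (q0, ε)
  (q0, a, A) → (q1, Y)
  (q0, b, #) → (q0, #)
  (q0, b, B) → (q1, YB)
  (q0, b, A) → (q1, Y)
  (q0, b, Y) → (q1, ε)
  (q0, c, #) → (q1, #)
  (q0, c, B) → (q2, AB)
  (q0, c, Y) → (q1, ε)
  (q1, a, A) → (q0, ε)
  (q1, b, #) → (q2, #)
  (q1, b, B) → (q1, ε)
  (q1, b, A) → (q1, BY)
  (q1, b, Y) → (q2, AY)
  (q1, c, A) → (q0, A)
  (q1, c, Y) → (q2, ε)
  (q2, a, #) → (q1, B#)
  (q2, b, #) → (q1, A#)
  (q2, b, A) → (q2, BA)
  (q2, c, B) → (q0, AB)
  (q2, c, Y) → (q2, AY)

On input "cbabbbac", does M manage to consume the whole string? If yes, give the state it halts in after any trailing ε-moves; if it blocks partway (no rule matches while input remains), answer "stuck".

(q0, cbabbbac, #) ⊢ (q1, babbbac, #) ⊢ (q2, abbbac, #) ⊢ (q1, bbbac, B#) ⊢ (q1, bbac, #) ⊢ (q2, bac, #) ⊢ (q1, ac, A#) ⊢ (q0, c, #) ⊢ (q1, ε, #)
All input consumed; M is in state q1.

q1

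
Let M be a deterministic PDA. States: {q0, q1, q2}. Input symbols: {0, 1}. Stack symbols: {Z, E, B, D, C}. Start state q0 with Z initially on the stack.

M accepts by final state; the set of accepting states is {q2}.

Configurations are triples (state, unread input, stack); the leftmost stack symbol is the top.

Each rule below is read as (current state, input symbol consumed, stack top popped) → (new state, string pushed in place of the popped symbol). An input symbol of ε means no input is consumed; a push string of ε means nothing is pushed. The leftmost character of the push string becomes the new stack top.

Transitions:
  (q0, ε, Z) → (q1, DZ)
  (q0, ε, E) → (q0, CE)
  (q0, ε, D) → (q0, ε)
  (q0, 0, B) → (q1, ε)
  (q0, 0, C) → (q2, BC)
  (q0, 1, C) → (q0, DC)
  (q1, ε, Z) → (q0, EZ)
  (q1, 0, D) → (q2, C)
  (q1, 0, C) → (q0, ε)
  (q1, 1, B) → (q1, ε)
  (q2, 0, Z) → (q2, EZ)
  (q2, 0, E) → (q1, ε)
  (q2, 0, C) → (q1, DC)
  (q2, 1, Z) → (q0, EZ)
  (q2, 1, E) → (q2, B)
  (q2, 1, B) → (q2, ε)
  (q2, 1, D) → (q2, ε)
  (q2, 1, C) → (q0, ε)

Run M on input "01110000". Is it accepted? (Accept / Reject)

Reject

(q0, 01110000, Z) ⊢ (q1, 01110000, DZ) ⊢ (q2, 1110000, CZ) ⊢ (q0, 110000, Z) ⊢ (q1, 110000, DZ)
No transition applies at (q1, 110000, DZ); input not fully consumed.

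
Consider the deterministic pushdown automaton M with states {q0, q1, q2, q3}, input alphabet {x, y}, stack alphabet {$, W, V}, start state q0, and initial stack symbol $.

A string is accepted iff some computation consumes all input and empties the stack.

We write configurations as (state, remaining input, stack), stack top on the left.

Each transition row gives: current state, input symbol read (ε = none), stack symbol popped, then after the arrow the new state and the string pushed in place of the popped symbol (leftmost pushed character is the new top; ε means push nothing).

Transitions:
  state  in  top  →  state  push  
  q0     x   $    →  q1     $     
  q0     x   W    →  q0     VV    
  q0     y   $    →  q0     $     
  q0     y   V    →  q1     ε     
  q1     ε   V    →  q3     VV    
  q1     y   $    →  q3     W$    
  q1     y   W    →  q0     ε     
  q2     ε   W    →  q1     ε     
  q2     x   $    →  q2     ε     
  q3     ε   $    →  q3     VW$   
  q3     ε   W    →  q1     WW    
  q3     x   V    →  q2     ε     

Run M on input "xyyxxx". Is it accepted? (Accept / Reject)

Reject

(q0, xyyxxx, $)
  read x, top $: go to q1, push $ → (q1, yyxxx, $)
  read y, top $: go to q3, push W$ → (q3, yxxx, W$)
  ε-move, top W: go to q1, push WW → (q1, yxxx, WW$)
  read y, top W: go to q0, push ε → (q0, xxx, W$)
  read x, top W: go to q0, push VV → (q0, xx, VV$)
No transition applies at (q0, xx, VV$); input not fully consumed.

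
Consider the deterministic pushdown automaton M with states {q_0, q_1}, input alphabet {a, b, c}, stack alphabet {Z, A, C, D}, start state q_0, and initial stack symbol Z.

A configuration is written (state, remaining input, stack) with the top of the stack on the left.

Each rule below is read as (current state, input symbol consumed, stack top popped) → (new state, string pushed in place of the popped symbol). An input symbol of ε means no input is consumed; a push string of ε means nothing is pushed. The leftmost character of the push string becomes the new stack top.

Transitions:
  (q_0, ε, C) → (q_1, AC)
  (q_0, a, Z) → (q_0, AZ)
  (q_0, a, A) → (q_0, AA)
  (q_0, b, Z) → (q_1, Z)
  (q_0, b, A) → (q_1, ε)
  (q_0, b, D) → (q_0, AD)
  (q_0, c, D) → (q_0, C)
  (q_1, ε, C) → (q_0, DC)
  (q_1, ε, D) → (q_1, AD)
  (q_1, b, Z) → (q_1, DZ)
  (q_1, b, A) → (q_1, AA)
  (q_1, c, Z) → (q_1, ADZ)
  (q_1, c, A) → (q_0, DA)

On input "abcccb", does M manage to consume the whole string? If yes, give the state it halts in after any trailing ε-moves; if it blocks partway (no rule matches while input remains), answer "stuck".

(q_0, abcccb, Z) ⊢ (q_0, bcccb, AZ) ⊢ (q_1, cccb, Z) ⊢ (q_1, ccb, ADZ) ⊢ (q_0, cb, DADZ) ⊢ (q_0, b, CADZ) ⊢ (q_1, b, ACADZ) ⊢ (q_1, ε, AACADZ)
All input consumed; M is in state q_1.

q_1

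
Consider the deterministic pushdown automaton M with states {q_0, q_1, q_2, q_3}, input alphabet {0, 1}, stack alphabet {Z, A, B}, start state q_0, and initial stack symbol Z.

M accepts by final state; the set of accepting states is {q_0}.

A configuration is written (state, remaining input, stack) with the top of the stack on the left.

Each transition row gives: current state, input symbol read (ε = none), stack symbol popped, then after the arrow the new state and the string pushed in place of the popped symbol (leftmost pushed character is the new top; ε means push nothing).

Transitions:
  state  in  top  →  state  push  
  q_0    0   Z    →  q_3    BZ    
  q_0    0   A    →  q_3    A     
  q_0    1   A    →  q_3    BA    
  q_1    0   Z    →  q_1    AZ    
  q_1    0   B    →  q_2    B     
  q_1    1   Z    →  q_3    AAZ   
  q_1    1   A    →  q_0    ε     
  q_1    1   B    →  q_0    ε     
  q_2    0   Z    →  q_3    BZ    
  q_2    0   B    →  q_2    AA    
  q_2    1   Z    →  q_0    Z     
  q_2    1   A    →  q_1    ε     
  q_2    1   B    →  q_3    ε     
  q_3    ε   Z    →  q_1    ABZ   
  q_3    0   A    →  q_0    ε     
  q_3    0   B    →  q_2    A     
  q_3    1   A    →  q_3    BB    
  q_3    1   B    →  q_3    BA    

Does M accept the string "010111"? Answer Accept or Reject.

(q_0, 010111, Z)
  read 0, top Z: go to q_3, push BZ → (q_3, 10111, BZ)
  read 1, top B: go to q_3, push BA → (q_3, 0111, BAZ)
  read 0, top B: go to q_2, push A → (q_2, 111, AAZ)
  read 1, top A: go to q_1, push ε → (q_1, 11, AZ)
  read 1, top A: go to q_0, push ε → (q_0, 1, Z)
No transition applies at (q_0, 1, Z); input not fully consumed.

Reject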